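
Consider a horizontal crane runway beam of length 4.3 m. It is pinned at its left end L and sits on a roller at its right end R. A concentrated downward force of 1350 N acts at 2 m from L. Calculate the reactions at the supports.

L_x = 0, L_y = 722.1 N, R_y = 627.9 N

Taking moments about L: R_y·4.3 − 1350·2 = 0 → R_y = 2700/4.3 = 627.907 ≈ 627.9 N.
ΣF_y = 0: L_y + 627.907 − 1350 = 0 → L_y = 722.1 N.
ΣF_x = 0: no horizontal applied forces, so L_x = 0.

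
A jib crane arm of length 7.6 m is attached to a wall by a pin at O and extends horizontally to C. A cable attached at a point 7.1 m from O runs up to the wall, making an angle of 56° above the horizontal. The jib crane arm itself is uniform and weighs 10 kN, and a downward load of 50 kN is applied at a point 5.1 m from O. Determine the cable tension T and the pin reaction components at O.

ΣM about O: T·sin56°·7.1 − 10·3.8 − 50·5.1 = 0 → T = 293/(7.1·0.829038) = 49.7777 ≈ 49.78 kN.
ΣF_x = 0: O_x − T·cos56° = 0 → O_x = 49.7777 × 0.559193 = 27.84 kN.
ΣF_y = 0: O_y + T·sin56° − 10 − 50 = 0 → O_y = 60 − 49.7777 × 0.829038 = 18.73 kN.

T = 49.78 kN, O_x = 27.84 kN, O_y = 18.73 kN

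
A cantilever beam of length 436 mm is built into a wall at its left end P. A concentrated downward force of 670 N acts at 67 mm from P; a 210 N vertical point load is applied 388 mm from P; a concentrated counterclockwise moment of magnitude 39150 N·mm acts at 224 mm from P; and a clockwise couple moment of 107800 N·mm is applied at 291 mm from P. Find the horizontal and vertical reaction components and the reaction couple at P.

ΣF_x = 0: P_x = 0.
ΣF_y = 0: P_y − 670 − 210 = 0 → P_y = 880.0 N.
ΣM about P: M_P − 670·67 − 210·388 + 39150 − 107800 = 0 → M_P = 195000 N·mm.

P_x = 0, P_y = 880.0 N, M_P = 195000 N·mm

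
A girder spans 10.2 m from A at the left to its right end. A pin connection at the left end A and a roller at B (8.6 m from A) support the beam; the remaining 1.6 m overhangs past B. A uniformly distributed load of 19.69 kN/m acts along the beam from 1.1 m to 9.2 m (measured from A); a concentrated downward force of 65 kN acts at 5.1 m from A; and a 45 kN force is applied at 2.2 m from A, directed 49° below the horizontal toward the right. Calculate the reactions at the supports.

A_x = -29.52 kN, A_y = 115.7 kN, B_y = 142.7 kN

Resultant of the distributed load: 19.69 × 8.1 = 159.489 kN at 5.15 m from A.
Moments about A: B_y·8.6 − (19.69·8.1)·5.15 − 65·5.1 − 45·sin49°·2.2 = 0 → B_y = 1227.58/8.6 = 142.742 ≈ 142.7 kN.
ΣF_y = 0: A_y + 142.742 − 19.69·8.1 − 65 − 45·sin49° = 0 → A_y = 115.7 kN.
ΣF_x = 0: A_x + 45·cos49° = 0 → A_x = -29.52 kN.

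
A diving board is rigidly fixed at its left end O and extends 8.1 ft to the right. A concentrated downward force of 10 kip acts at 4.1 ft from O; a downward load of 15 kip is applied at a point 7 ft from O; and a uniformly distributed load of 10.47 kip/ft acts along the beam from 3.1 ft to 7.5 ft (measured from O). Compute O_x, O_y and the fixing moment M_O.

O_x = 0, O_y = 71.07 kip, M_O = 390.2 kip·ft

Resultant of the distributed load: 10.47 × 4.4 = 46.068 kip at 5.3 ft from O.
ΣF_x = 0: O_x = 0.
ΣF_y = 0: O_y − 10 − 15 − 10.47·4.4 = 0 → O_y = 71.07 kip.
ΣM about O: M_O − 10·4.1 − 15·7 − (10.47·4.4)·5.3 = 0 → M_O = 390.2 kip·ft.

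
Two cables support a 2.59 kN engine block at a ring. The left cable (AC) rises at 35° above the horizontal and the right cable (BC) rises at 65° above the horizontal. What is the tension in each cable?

ΣF_x = 0: −T_AC·cos35° + T_BC·cos65° = 0 → T_BC = 1.93828·T_AC.
ΣF_y = 0: T_AC·sin35° + T_BC·sin65° = 2.59.
Substitute: T_AC·(0.573576 + 1.93828·0.906308) = 2.59 → T_AC = 1.11147 ≈ 1.111 kN.
Then T_BC = 1.93828 × 1.11147 = 2.154 kN.

T_AC = 1.111 kN, T_BC = 2.154 kN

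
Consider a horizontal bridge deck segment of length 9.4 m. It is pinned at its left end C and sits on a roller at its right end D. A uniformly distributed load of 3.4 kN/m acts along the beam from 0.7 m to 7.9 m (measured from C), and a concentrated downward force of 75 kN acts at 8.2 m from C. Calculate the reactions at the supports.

C_x = 0, C_y = 22.86 kN, D_y = 76.62 kN

Resultant of the distributed load: 3.4 × 7.2 = 24.48 kN at 4.3 m from C.
Moments about C: D_y·9.4 − (3.4·7.2)·4.3 − 75·8.2 = 0 → D_y = 720.264/9.4 = 76.6238 ≈ 76.62 kN.
ΣF_y = 0: C_y + 76.6238 − 3.4·7.2 − 75 = 0 → C_y = 22.86 kN.
ΣF_x = 0: no horizontal applied forces, so C_x = 0.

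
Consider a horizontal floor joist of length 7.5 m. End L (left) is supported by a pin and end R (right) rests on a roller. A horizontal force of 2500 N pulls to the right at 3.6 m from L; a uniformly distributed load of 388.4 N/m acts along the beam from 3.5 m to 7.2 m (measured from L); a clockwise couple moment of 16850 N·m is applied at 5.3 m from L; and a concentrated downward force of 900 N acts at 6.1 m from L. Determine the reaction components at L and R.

Resultant of the distributed load: 388.4 × 3.7 = 1437.08 N at 5.35 m from L.
Moments about L: R_y·7.5 − (388.4·3.7)·5.35 − 16850 − 900·6.1 = 0 → R_y = 30028.378/7.5 = 4003.78 ≈ 4004 N.
ΣF_y = 0: L_y + 4003.78 − 388.4·3.7 − 900 = 0 → L_y = -1667 N.
ΣF_x = 0: L_x + 2500 = 0 → L_x = -2500 N.

L_x = -2500 N, L_y = -1667 N, R_y = 4004 N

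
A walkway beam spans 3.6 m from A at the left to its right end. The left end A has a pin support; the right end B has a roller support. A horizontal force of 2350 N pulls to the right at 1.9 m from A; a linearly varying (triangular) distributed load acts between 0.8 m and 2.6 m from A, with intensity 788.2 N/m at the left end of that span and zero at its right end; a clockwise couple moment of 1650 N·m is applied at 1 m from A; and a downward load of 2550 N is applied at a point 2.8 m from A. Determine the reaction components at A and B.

Resultant of the triangular load: ½ × 788.2 × 1.8 = 709.38 N, acting at 1.4 m from A (one-third of the span from the peak).
Taking moments about A: B_y·3.6 − (½·788.2·1.8)·1.4 − 1650 − 2550·2.8 = 0 → B_y = 9783.132/3.6 = 2717.54 ≈ 2718 N.
ΣF_y = 0: A_y + 2717.54 − ½·788.2·1.8 − 2550 = 0 → A_y = 541.8 N.
ΣF_x = 0: A_x + 2350 = 0 → A_x = -2350 N.

A_x = -2350 N, A_y = 541.8 N, B_y = 2718 N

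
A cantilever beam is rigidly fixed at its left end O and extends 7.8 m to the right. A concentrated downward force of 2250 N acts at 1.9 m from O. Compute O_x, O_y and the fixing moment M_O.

O_x = 0, O_y = 2250 N, M_O = 4275 N·m

ΣF_x = 0: O_x = 0.
ΣF_y = 0: O_y − 2250 = 0 → O_y = 2250 N.
ΣM about O: M_O − 2250·1.9 = 0 → M_O = 4275 N·m.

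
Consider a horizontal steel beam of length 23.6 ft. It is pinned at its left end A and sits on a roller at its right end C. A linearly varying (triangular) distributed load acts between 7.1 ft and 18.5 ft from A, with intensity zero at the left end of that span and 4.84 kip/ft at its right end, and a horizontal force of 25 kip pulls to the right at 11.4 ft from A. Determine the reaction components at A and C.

Resultant of the triangular load: ½ × 4.84 × 11.4 = 27.588 kip, acting at 14.7 ft from A (one-third of the span from the peak).
Taking moments about A: C_y·23.6 − (½·4.84·11.4)·14.7 = 0 → C_y = 405.5436/23.6 = 17.1841 ≈ 17.18 kip.
ΣF_y = 0: A_y + 17.1841 − ½·4.84·11.4 = 0 → A_y = 10.40 kip.
ΣF_x = 0: A_x + 25 = 0 → A_x = -25.00 kip.

A_x = -25.00 kip, A_y = 10.40 kip, C_y = 17.18 kip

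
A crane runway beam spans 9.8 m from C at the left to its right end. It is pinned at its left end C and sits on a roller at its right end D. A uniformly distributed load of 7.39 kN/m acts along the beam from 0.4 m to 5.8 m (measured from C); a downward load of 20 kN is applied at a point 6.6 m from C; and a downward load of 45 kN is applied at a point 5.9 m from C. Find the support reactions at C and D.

C_x = 0, C_y = 51.72 kN, D_y = 53.18 kN

Resultant of the distributed load: 7.39 × 5.4 = 39.906 kN at 3.1 m from C.
Moments about C: D_y·9.8 − (7.39·5.4)·3.1 − 20·6.6 − 45·5.9 = 0 → D_y = 521.2086/9.8 = 53.1846 ≈ 53.18 kN.
ΣF_y = 0: C_y + 53.1846 − 7.39·5.4 − 20 − 45 = 0 → C_y = 51.72 kN.
ΣF_x = 0: no horizontal applied forces, so C_x = 0.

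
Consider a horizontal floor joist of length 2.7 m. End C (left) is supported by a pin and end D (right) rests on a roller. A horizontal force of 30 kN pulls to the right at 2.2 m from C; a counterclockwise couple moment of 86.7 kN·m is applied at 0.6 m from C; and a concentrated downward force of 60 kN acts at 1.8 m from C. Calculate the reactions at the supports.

ΣM about C: D_y·2.7 + 86.7 − 60·1.8 = 0 → D_y = 21.3/2.7 = 7.88889 ≈ 7.889 kN.
ΣF_y = 0: C_y + 7.88889 − 60 = 0 → C_y = 52.11 kN.
ΣF_x = 0: C_x + 30 = 0 → C_x = -30.00 kN.

C_x = -30.00 kN, C_y = 52.11 kN, D_y = 7.889 kN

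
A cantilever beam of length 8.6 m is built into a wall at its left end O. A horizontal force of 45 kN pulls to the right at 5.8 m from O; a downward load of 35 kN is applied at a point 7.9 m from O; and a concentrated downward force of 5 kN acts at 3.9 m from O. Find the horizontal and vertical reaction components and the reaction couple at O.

O_x = -45.00 kN, O_y = 40.00 kN, M_O = 296.0 kN·m

ΣF_x = 0: O_x + 45 = 0 → O_x = -45.00 kN.
ΣF_y = 0: O_y − 35 − 5 = 0 → O_y = 40.00 kN.
ΣM about O: M_O − 35·7.9 − 5·3.9 = 0 → M_O = 296.0 kN·m.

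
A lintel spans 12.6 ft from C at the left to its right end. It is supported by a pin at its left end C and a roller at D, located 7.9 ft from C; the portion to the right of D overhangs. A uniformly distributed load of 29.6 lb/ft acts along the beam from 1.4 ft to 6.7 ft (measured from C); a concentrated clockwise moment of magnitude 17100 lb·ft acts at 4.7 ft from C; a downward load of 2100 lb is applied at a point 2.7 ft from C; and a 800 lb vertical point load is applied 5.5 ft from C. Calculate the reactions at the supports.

C_x = 0, C_y = -462.8 lb, D_y = 3520 lb

Resultant of the distributed load: 29.6 × 5.3 = 156.88 lb at 4.05 ft from C.
Moments about C: D_y·7.9 − (29.6·5.3)·4.05 − 17100 − 2100·2.7 − 800·5.5 = 0 → D_y = 27805.364/7.9 = 3519.67 ≈ 3520 lb.
ΣF_y = 0: C_y + 3519.67 − 29.6·5.3 − 2100 − 800 = 0 → C_y = -462.8 lb.
ΣF_x = 0: no horizontal applied forces, so C_x = 0.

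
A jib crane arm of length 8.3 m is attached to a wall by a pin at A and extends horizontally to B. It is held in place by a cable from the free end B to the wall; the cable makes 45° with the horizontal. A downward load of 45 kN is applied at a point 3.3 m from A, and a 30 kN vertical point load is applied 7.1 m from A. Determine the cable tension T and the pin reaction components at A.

ΣM about A: T·sin45°·8.3 − 45·3.3 − 30·7.1 = 0 → T = 361.5/(8.3·0.707107) = 61.5949 ≈ 61.59 kN.
ΣF_x = 0: A_x − T·cos45° = 0 → A_x = 61.5949 × 0.707107 = 43.55 kN.
ΣF_y = 0: A_y + T·sin45° − 45 − 30 = 0 → A_y = 75 − 61.5949 × 0.707107 = 31.45 kN.

T = 61.59 kN, A_x = 43.55 kN, A_y = 31.45 kN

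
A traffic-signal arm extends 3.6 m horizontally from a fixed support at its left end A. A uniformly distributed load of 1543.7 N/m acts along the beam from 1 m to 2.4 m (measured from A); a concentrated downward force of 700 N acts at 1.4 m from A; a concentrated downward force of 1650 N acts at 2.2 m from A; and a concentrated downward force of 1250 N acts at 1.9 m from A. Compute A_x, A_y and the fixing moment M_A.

A_x = 0, A_y = 5761 N, M_A = 10660 N·m

Resultant of the distributed load: 1543.7 × 1.4 = 2161.18 N at 1.7 m from A.
ΣF_x = 0: A_x = 0.
ΣF_y = 0: A_y − 1543.7·1.4 − 700 − 1650 − 1250 = 0 → A_y = 5761 N.
ΣM about A: M_A − (1543.7·1.4)·1.7 − 700·1.4 − 1650·2.2 − 1250·1.9 = 0 → M_A = 10660 N·m.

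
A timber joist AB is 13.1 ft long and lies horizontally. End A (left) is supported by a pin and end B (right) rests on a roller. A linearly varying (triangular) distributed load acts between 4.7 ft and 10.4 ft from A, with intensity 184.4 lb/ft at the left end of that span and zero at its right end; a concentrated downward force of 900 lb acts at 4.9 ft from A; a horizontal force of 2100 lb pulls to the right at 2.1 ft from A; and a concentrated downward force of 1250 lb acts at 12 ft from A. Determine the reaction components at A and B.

Resultant of the triangular load: ½ × 184.4 × 5.7 = 525.54 lb, acting at 6.6 ft from A (one-third of the span from the peak).
ΣM about A: B_y·13.1 − (½·184.4·5.7)·6.6 − 900·4.9 − 1250·12 = 0 → B_y = 22878.564/13.1 = 1746.46 ≈ 1746 lb.
ΣF_y = 0: A_y + 1746.46 − ½·184.4·5.7 − 900 − 1250 = 0 → A_y = 929.1 lb.
ΣF_x = 0: A_x + 2100 = 0 → A_x = -2100 lb.

A_x = -2100 lb, A_y = 929.1 lb, B_y = 1746 lb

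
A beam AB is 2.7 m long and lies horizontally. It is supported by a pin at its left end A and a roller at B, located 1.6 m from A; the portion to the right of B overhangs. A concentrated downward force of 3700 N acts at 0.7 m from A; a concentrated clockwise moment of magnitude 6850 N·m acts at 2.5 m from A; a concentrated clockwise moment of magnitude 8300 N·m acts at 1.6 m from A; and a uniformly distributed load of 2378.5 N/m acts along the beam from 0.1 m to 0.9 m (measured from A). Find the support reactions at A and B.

A_x = 0, A_y = -6079 N, B_y = 11680 N

Resultant of the distributed load: 2378.5 × 0.8 = 1902.8 N at 0.5 m from A.
ΣM about A: B_y·1.6 − 3700·0.7 − 6850 − 8300 − (2378.5·0.8)·0.5 = 0 → B_y = 18691.4/1.6 = 11682.1 ≈ 11680 N.
ΣF_y = 0: A_y + 11682.1 − 3700 − 2378.5·0.8 = 0 → A_y = -6079 N.
ΣF_x = 0: no horizontal applied forces, so A_x = 0.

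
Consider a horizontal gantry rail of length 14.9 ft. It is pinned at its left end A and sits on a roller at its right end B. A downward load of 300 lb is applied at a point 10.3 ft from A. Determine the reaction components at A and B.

A_x = 0, A_y = 92.62 lb, B_y = 207.4 lb

Moments about A: B_y·14.9 − 300·10.3 = 0 → B_y = 3090/14.9 = 207.383 ≈ 207.4 lb.
ΣF_y = 0: A_y + 207.383 − 300 = 0 → A_y = 92.62 lb.
ΣF_x = 0: no horizontal applied forces, so A_x = 0.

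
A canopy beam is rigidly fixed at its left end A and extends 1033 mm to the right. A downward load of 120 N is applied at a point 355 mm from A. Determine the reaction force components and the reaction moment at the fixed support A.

ΣF_x = 0: A_x = 0.
ΣF_y = 0: A_y − 120 = 0 → A_y = 120.0 N.
ΣM about A: M_A − 120·355 = 0 → M_A = 42600 N·mm.

A_x = 0, A_y = 120.0 N, M_A = 42600 N·mm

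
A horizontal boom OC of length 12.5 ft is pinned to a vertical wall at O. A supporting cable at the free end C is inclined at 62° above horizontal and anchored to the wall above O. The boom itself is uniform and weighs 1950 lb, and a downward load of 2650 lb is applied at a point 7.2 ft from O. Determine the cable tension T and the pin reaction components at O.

ΣM about O: T·sin62°·12.5 − 1950·6.25 − 2650·7.2 = 0 → T = 31267.5/(12.5·0.882948) = 2833.01 ≈ 2833 lb.
ΣF_x = 0: O_x − T·cos62° = 0 → O_x = 2833.01 × 0.469472 = 1330 lb.
ΣF_y = 0: O_y + T·sin62° − 1950 − 2650 = 0 → O_y = 4600 − 2833.01 × 0.882948 = 2099 lb.

T = 2833 lb, O_x = 1330 lb, O_y = 2099 lb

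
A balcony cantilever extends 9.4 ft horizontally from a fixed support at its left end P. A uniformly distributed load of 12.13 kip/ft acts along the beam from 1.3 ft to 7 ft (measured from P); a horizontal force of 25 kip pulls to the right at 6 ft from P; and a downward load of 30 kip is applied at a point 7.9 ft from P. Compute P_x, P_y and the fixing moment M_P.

P_x = -25.00 kip, P_y = 99.14 kip, M_P = 523.9 kip·ft

Resultant of the distributed load: 12.13 × 5.7 = 69.141 kip at 4.15 ft from P.
ΣF_x = 0: P_x + 25 = 0 → P_x = -25.00 kip.
ΣF_y = 0: P_y − 12.13·5.7 − 30 = 0 → P_y = 99.14 kip.
ΣM about P: M_P − (12.13·5.7)·4.15 − 30·7.9 = 0 → M_P = 523.9 kip·ft.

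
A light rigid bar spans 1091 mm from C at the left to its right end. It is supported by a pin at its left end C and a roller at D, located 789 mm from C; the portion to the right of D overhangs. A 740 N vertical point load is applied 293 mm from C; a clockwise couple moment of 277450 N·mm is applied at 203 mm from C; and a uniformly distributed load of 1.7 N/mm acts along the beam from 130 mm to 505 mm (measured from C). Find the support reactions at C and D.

C_x = 0, C_y = 494.5 N, D_y = 883.0 N

Resultant of the distributed load: 1.7 × 375 = 637.5 N at 317.5 mm from C.
ΣM about C: D_y·789 − 740·293 − 277450 − (1.7·375)·317.5 = 0 → D_y = 696676.25/789 = 882.986 ≈ 883.0 N.
ΣF_y = 0: C_y + 882.986 − 740 − 1.7·375 = 0 → C_y = 494.5 N.
ΣF_x = 0: no horizontal applied forces, so C_x = 0.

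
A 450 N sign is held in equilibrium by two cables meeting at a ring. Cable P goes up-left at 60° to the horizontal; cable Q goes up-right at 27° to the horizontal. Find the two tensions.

T_P = 401.5 N, T_Q = 225.3 N

ΣF_x = 0: −T_P·cos60° + T_Q·cos27° = 0 → T_Q = 0.561163·T_P.
ΣF_y = 0: T_P·sin60° + T_Q·sin27° = 450.
Substitute: T_P·(0.866025 + 0.561163·0.45399) = 450 → T_P = 401.503 ≈ 401.5 N.
Then T_Q = 0.561163 × 401.503 = 225.3 N.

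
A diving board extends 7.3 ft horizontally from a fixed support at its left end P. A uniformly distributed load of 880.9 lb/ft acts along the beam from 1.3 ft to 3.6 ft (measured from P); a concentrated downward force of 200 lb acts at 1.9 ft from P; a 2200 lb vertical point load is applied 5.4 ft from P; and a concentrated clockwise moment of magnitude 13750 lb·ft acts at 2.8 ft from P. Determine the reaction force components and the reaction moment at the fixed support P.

Resultant of the distributed load: 880.9 × 2.3 = 2026.07 lb at 2.45 ft from P.
ΣF_x = 0: P_x = 0.
ΣF_y = 0: P_y − 880.9·2.3 − 200 − 2200 = 0 → P_y = 4426 lb.
ΣM about P: M_P − (880.9·2.3)·2.45 − 200·1.9 − 2200·5.4 − 13750 = 0 → M_P = 30970 lb·ft.

P_x = 0, P_y = 4426 lb, M_P = 30970 lb·ft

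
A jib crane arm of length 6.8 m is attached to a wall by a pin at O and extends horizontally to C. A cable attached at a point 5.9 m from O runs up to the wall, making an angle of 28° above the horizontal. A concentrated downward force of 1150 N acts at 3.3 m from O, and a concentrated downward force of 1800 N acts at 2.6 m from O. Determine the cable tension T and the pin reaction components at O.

ΣM about O: T·sin28°·5.9 − 1150·3.3 − 1800·2.6 = 0 → T = 8475/(5.9·0.469472) = 3059.69 ≈ 3060 N.
ΣF_x = 0: O_x − T·cos28° = 0 → O_x = 3059.69 × 0.882948 = 2702 N.
ΣF_y = 0: O_y + T·sin28° − 1150 − 1800 = 0 → O_y = 2950 − 3059.69 × 0.469472 = 1514 N.

T = 3060 N, O_x = 2702 N, O_y = 1514 N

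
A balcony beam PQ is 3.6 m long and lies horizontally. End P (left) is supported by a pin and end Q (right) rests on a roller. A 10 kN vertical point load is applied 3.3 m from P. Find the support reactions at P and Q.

Taking moments about P: Q_y·3.6 − 10·3.3 = 0 → Q_y = 33/3.6 = 9.16667 ≈ 9.167 kN.
ΣF_y = 0: P_y + 9.16667 − 10 = 0 → P_y = 0.8333 kN.
ΣF_x = 0: no horizontal applied forces, so P_x = 0.

P_x = 0, P_y = 0.8333 kN, Q_y = 9.167 kN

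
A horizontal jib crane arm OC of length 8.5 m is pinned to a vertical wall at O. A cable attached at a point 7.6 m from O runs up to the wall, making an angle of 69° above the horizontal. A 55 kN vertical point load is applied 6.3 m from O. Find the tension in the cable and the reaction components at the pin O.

T = 48.84 kN, O_x = 17.50 kN, O_y = 9.408 kN

ΣM about O: T·sin69°·7.6 − 55·6.3 = 0 → T = 346.5/(7.6·0.93358) = 48.8358 ≈ 48.84 kN.
ΣF_x = 0: O_x − T·cos69° = 0 → O_x = 48.8358 × 0.358368 = 17.50 kN.
ΣF_y = 0: O_y + T·sin69° − 55 = 0 → O_y = 55 − 48.8358 × 0.93358 = 9.408 kN.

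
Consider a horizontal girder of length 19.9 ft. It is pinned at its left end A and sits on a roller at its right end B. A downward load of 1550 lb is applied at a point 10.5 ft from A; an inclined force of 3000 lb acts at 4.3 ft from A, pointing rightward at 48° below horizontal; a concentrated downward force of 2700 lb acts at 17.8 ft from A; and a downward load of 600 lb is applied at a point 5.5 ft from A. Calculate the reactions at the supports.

ΣM about A: B_y·19.9 − 1550·10.5 − 3000·sin48°·4.3 − 2700·17.8 − 600·5.5 = 0 → B_y = 77221.6/19.9 = 3880.48 ≈ 3880 lb.
ΣF_y = 0: A_y + 3880.48 − 1550 − 3000·sin48° − 2700 − 600 = 0 → A_y = 3199 lb.
ΣF_x = 0: A_x + 3000·cos48° = 0 → A_x = -2007 lb.

A_x = -2007 lb, A_y = 3199 lb, B_y = 3880 lb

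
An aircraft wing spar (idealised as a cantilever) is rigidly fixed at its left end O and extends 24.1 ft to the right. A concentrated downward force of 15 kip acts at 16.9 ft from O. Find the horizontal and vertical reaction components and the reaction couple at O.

ΣF_x = 0: O_x = 0.
ΣF_y = 0: O_y − 15 = 0 → O_y = 15.00 kip.
ΣM about O: M_O − 15·16.9 = 0 → M_O = 253.5 kip·ft.

O_x = 0, O_y = 15.00 kip, M_O = 253.5 kip·ft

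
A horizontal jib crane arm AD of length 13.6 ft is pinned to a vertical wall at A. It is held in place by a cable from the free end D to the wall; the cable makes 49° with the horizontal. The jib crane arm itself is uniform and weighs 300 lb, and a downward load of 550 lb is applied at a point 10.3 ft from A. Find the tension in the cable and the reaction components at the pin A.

T = 750.7 lb, A_x = 492.5 lb, A_y = 283.5 lb

ΣM about A: T·sin49°·13.6 − 300·6.8 − 550·10.3 = 0 → T = 7705/(13.6·0.75471) = 750.678 ≈ 750.7 lb.
ΣF_x = 0: A_x − T·cos49° = 0 → A_x = 750.678 × 0.656059 = 492.5 lb.
ΣF_y = 0: A_y + T·sin49° − 300 − 550 = 0 → A_y = 850 − 750.678 × 0.75471 = 283.5 lb.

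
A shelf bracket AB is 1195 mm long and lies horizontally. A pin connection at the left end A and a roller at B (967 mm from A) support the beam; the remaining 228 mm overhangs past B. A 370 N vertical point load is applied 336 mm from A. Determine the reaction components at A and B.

Taking moments about A: B_y·967 − 370·336 = 0 → B_y = 124320/967 = 128.563 ≈ 128.6 N.
ΣF_y = 0: A_y + 128.563 − 370 = 0 → A_y = 241.4 N.
ΣF_x = 0: no horizontal applied forces, so A_x = 0.

A_x = 0, A_y = 241.4 N, B_y = 128.6 N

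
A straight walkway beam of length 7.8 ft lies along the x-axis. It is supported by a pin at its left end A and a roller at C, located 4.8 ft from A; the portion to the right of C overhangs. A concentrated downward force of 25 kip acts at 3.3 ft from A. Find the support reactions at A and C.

Moments about A: C_y·4.8 − 25·3.3 = 0 → C_y = 82.5/4.8 = 17.1875 ≈ 17.19 kip.
ΣF_y = 0: A_y + 17.1875 − 25 = 0 → A_y = 7.812 kip.
ΣF_x = 0: no horizontal applied forces, so A_x = 0.

A_x = 0, A_y = 7.812 kip, C_y = 17.19 kip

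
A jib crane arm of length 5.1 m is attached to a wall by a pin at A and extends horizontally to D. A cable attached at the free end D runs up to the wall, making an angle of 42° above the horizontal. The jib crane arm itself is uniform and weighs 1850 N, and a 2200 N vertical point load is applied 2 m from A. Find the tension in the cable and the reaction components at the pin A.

ΣM about A: T·sin42°·5.1 − 1850·2.55 − 2200·2 = 0 → T = 9117.5/(5.1·0.669131) = 2671.74 ≈ 2672 N.
ΣF_x = 0: A_x − T·cos42° = 0 → A_x = 2671.74 × 0.743145 = 1985 N.
ΣF_y = 0: A_y + T·sin42° − 1850 − 2200 = 0 → A_y = 4050 − 2671.74 × 0.669131 = 2262 N.

T = 2672 N, A_x = 1985 N, A_y = 2262 N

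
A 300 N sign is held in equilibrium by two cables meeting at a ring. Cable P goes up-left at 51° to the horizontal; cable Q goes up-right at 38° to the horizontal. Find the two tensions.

T_P = 236.4 N, T_Q = 188.8 N

ΣF_x = 0: −T_P·cos51° + T_Q·cos38° = 0 → T_Q = 0.798619·T_P.
ΣF_y = 0: T_P·sin51° + T_Q·sin38° = 300.
Substitute: T_P·(0.777146 + 0.798619·0.615661) = 300 → T_P = 236.439 ≈ 236.4 N.
Then T_Q = 0.798619 × 236.439 = 188.8 N.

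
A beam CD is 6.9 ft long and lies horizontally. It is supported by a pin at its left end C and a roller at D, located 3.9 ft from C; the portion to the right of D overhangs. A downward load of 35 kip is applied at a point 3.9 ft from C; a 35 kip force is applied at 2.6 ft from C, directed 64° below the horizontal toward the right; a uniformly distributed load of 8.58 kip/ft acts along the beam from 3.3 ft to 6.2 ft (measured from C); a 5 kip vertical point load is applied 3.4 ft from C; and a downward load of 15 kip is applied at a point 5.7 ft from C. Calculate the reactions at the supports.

Resultant of the distributed load: 8.58 × 2.9 = 24.882 kip at 4.75 ft from C.
Moments about C: D_y·3.9 − 35·3.9 − 35·sin64°·2.6 − (8.58·2.9)·4.75 − 5·3.4 − 15·5.7 = 0 → D_y = 438.98/3.9 = 112.559 ≈ 112.6 kip.
ΣF_y = 0: C_y + 112.559 − 35 − 35·sin64° − 8.58·2.9 − 5 − 15 = 0 → C_y = -1.219 kip.
ΣF_x = 0: C_x + 35·cos64° = 0 → C_x = -15.34 kip.

C_x = -15.34 kip, C_y = -1.219 kip, D_y = 112.6 kip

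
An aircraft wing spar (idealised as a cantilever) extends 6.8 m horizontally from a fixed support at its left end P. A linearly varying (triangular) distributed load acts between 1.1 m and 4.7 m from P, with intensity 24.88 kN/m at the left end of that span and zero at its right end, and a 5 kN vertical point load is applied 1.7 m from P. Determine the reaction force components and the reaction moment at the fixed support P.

Resultant of the triangular load: ½ × 24.88 × 3.6 = 44.784 kN, acting at 2.3 m from P (one-third of the span from the peak).
ΣF_x = 0: P_x = 0.
ΣF_y = 0: P_y − ½·24.88·3.6 − 5 = 0 → P_y = 49.78 kN.
ΣM about P: M_P − (½·24.88·3.6)·2.3 − 5·1.7 = 0 → M_P = 111.5 kN·m.

P_x = 0, P_y = 49.78 kN, M_P = 111.5 kN·m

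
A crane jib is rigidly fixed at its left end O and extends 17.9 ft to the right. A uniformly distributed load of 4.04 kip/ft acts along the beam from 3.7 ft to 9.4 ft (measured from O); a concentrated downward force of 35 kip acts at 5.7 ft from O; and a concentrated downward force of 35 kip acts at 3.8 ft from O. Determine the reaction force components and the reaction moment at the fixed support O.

Resultant of the distributed load: 4.04 × 5.7 = 23.028 kip at 6.55 ft from O.
ΣF_x = 0: O_x = 0.
ΣF_y = 0: O_y − 4.04·5.7 − 35 − 35 = 0 → O_y = 93.03 kip.
ΣM about O: M_O − (4.04·5.7)·6.55 − 35·5.7 − 35·3.8 = 0 → M_O = 483.3 kip·ft.

O_x = 0, O_y = 93.03 kip, M_O = 483.3 kip·ft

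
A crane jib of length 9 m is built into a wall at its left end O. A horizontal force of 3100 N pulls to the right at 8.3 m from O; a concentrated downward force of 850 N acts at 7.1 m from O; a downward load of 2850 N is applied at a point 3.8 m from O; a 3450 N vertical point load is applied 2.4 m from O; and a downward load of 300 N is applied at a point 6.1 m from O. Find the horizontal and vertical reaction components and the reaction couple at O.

ΣF_x = 0: O_x + 3100 = 0 → O_x = -3100 N.
ΣF_y = 0: O_y − 850 − 2850 − 3450 − 300 = 0 → O_y = 7450 N.
ΣM about O: M_O − 850·7.1 − 2850·3.8 − 3450·2.4 − 300·6.1 = 0 → M_O = 26980 N·m.

O_x = -3100 N, O_y = 7450 N, M_O = 26980 N·m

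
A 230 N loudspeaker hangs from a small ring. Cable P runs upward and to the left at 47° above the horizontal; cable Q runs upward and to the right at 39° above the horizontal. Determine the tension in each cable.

ΣF_x = 0: −T_P·cos47° + T_Q·cos39° = 0 → T_Q = 0.877568·T_P.
ΣF_y = 0: T_P·sin47° + T_Q·sin39° = 230.
Substitute: T_P·(0.731354 + 0.877568·0.62932) = 230 → T_P = 179.18 ≈ 179.2 N.
Then T_Q = 0.877568 × 179.18 = 157.2 N.

T_P = 179.2 N, T_Q = 157.2 N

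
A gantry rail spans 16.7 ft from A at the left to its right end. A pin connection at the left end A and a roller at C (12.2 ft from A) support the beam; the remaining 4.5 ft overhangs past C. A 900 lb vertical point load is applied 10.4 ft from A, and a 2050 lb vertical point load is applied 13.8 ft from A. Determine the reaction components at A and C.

Taking moments about A: C_y·12.2 − 900·10.4 − 2050·13.8 = 0 → C_y = 37650/12.2 = 3086.07 ≈ 3086 lb.
ΣF_y = 0: A_y + 3086.07 − 900 − 2050 = 0 → A_y = -136.1 lb.
ΣF_x = 0: no horizontal applied forces, so A_x = 0.

A_x = 0, A_y = -136.1 lb, C_y = 3086 lb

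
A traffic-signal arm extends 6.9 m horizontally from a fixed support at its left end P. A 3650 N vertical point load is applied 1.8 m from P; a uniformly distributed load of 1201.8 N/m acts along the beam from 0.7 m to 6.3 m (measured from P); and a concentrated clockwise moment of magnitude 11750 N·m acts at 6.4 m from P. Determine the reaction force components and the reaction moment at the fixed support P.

P_x = 0, P_y = 10380 N, M_P = 41880 N·m

Resultant of the distributed load: 1201.8 × 5.6 = 6730.08 N at 3.5 m from P.
ΣF_x = 0: P_x = 0.
ΣF_y = 0: P_y − 3650 − 1201.8·5.6 = 0 → P_y = 10380 N.
ΣM about P: M_P − 3650·1.8 − (1201.8·5.6)·3.5 − 11750 = 0 → M_P = 41880 N·m.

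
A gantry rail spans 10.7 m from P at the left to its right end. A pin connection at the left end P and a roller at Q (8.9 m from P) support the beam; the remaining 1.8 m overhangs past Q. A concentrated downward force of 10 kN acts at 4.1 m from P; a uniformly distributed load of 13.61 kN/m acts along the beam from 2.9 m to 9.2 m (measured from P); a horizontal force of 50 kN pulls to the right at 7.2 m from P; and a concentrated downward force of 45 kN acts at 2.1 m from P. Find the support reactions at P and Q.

P_x = -50.00 kN, P_y = 67.23 kN, Q_y = 73.51 kN

Resultant of the distributed load: 13.61 × 6.3 = 85.743 kN at 6.05 m from P.
Taking moments about P: Q_y·8.9 − 10·4.1 − (13.61·6.3)·6.05 − 45·2.1 = 0 → Q_y = 654.24515/8.9 = 73.5107 ≈ 73.51 kN.
ΣF_y = 0: P_y + 73.5107 − 10 − 13.61·6.3 − 45 = 0 → P_y = 67.23 kN.
ΣF_x = 0: P_x + 50 = 0 → P_x = -50.00 kN.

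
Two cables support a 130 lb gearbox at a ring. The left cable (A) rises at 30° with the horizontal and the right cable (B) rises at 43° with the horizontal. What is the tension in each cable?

ΣF_x = 0: −T_A·cos30° + T_B·cos43° = 0 → T_B = 1.18414·T_A.
ΣF_y = 0: T_A·sin30° + T_B·sin43° = 130.
Substitute: T_A·(0.5 + 1.18414·0.681998) = 130 → T_A = 99.4202 ≈ 99.42 lb.
Then T_B = 1.18414 × 99.4202 = 117.7 lb.

T_A = 99.42 lb, T_B = 117.7 lb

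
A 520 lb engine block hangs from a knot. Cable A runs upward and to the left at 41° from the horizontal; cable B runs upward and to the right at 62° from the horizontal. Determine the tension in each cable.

ΣF_x = 0: −T_A·cos41° + T_B·cos62° = 0 → T_B = 1.60757·T_A.
ΣF_y = 0: T_A·sin41° + T_B·sin62° = 520.
Substitute: T_A·(0.656059 + 1.60757·0.882948) = 520 → T_A = 250.547 ≈ 250.5 lb.
Then T_B = 1.60757 × 250.547 = 402.8 lb.

T_A = 250.5 lb, T_B = 402.8 lb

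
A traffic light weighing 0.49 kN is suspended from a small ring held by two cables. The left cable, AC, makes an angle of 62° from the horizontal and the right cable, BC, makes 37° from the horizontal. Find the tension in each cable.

ΣF_x = 0: −T_AC·cos62° + T_BC·cos37° = 0 → T_BC = 0.587842·T_AC.
ΣF_y = 0: T_AC·sin62° + T_BC·sin37° = 0.49.
Substitute: T_AC·(0.882948 + 0.587842·0.601815) = 0.49 → T_AC = 0.396209 ≈ 0.3962 kN.
Then T_BC = 0.587842 × 0.396209 = 0.2329 kN.

T_AC = 0.3962 kN, T_BC = 0.2329 kN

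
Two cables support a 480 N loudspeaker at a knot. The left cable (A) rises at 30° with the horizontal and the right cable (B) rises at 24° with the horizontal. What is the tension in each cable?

T_A = 542.0 N, T_B = 513.8 N

ΣF_x = 0: −T_A·cos30° + T_B·cos24° = 0 → T_B = 0.947983·T_A.
ΣF_y = 0: T_A·sin30° + T_B·sin24° = 480.
Substitute: T_A·(0.5 + 0.947983·0.406737) = 480 → T_A = 542.018 ≈ 542.0 N.
Then T_B = 0.947983 × 542.018 = 513.8 N.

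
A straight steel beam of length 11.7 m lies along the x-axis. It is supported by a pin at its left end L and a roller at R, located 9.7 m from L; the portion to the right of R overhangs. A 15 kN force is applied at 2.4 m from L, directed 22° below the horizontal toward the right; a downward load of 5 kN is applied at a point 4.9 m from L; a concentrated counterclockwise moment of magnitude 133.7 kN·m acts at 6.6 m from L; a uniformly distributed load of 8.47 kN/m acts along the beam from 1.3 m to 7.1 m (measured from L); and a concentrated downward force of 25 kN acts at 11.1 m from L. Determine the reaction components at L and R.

L_x = -13.91 kN, L_y = 44.73 kN, R_y = 40.01 kN

Resultant of the distributed load: 8.47 × 5.8 = 49.126 kN at 4.2 m from L.
Taking moments about L: R_y·9.7 − 15·sin22°·2.4 − 5·4.9 + 133.7 − (8.47·5.8)·4.2 − 25·11.1 = 0 → R_y = 388.115/9.7 = 40.0119 ≈ 40.01 kN.
ΣF_y = 0: L_y + 40.0119 − 15·sin22° − 5 − 8.47·5.8 − 25 = 0 → L_y = 44.73 kN.
ΣF_x = 0: L_x + 15·cos22° = 0 → L_x = -13.91 kN.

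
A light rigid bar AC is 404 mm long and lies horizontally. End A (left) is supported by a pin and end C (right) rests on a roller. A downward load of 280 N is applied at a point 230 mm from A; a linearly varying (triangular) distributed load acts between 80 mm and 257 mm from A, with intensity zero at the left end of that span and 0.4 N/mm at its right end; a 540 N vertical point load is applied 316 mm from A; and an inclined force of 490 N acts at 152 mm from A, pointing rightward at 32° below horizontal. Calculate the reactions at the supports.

Resultant of the triangular load: ½ × 0.4 × 177 = 35.4 N, acting at 198 mm from A (one-third of the span from the peak).
Taking moments about A: C_y·404 − 280·230 − (½·0.4·177)·198 − 540·316 − 490·sin32°·152 = 0 → C_y = 281518/404 = 696.827 ≈ 696.8 N.
ΣF_y = 0: A_y + 696.827 − 280 − ½·0.4·177 − 540 − 490·sin32° = 0 → A_y = 418.2 N.
ΣF_x = 0: A_x + 490·cos32° = 0 → A_x = -415.5 N.

A_x = -415.5 N, A_y = 418.2 N, C_y = 696.8 N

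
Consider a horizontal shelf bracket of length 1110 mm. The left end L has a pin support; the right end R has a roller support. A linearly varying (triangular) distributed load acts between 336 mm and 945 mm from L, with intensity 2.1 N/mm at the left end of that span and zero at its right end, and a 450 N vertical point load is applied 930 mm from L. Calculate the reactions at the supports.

L_x = 0, L_y = 401.9 N, R_y = 687.5 N

Resultant of the triangular load: ½ × 2.1 × 609 = 639.45 N, acting at 539 mm from L (one-third of the span from the peak).
ΣM about L: R_y·1110 − (½·2.1·609)·539 − 450·930 = 0 → R_y = 763163.55/1110 = 687.535 ≈ 687.5 N.
ΣF_y = 0: L_y + 687.535 − ½·2.1·609 − 450 = 0 → L_y = 401.9 N.
ΣF_x = 0: no horizontal applied forces, so L_x = 0.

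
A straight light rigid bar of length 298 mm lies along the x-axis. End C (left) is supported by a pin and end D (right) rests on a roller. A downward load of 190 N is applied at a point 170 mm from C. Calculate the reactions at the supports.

C_x = 0, C_y = 81.61 N, D_y = 108.4 N

ΣM about C: D_y·298 − 190·170 = 0 → D_y = 32300/298 = 108.389 ≈ 108.4 N.
ΣF_y = 0: C_y + 108.389 − 190 = 0 → C_y = 81.61 N.
ΣF_x = 0: no horizontal applied forces, so C_x = 0.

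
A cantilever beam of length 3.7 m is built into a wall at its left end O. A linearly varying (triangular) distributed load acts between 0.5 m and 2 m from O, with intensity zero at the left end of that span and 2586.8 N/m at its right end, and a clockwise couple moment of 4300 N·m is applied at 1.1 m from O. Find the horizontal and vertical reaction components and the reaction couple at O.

O_x = 0, O_y = 1940 N, M_O = 7210 N·m

Resultant of the triangular load: ½ × 2586.8 × 1.5 = 1940.1 N, acting at 1.5 m from O (one-third of the span from the peak).
ΣF_x = 0: O_x = 0.
ΣF_y = 0: O_y − ½·2586.8·1.5 = 0 → O_y = 1940 N.
ΣM about O: M_O − (½·2586.8·1.5)·1.5 − 4300 = 0 → M_O = 7210 N·m.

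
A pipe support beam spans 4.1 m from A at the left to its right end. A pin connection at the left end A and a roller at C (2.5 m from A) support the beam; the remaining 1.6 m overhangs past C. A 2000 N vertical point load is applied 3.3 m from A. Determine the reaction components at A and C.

A_x = 0, A_y = -640.0 N, C_y = 2640 N

Taking moments about A: C_y·2.5 − 2000·3.3 = 0 → C_y = 6600/2.5 = 2640 N.
ΣF_y = 0: A_y + 2640 − 2000 = 0 → A_y = -640.0 N.
ΣF_x = 0: no horizontal applied forces, so A_x = 0.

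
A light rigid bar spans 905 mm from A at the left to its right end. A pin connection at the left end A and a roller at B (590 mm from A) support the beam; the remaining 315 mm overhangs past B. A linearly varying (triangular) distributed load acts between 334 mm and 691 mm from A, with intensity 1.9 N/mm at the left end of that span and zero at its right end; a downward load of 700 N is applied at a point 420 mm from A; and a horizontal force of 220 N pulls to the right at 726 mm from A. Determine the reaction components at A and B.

Resultant of the triangular load: ½ × 1.9 × 357 = 339.15 N, acting at 453 mm from A (one-third of the span from the peak).
Taking moments about A: B_y·590 − (½·1.9·357)·453 − 700·420 = 0 → B_y = 447634.95/590 = 758.703 ≈ 758.7 N.
ΣF_y = 0: A_y + 758.703 − ½·1.9·357 − 700 = 0 → A_y = 280.4 N.
ΣF_x = 0: A_x + 220 = 0 → A_x = -220.0 N.

A_x = -220.0 N, A_y = 280.4 N, B_y = 758.7 N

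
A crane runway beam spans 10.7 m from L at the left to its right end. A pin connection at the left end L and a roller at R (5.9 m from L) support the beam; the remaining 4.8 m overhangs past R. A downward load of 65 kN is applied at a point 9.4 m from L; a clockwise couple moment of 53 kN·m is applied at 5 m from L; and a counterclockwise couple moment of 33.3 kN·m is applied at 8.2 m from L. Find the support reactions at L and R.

Moments about L: R_y·5.9 − 65·9.4 − 53 + 33.3 = 0 → R_y = 630.7/5.9 = 106.898 ≈ 106.9 kN.
ΣF_y = 0: L_y + 106.898 − 65 = 0 → L_y = -41.90 kN.
ΣF_x = 0: no horizontal applied forces, so L_x = 0.

L_x = 0, L_y = -41.90 kN, R_y = 106.9 kN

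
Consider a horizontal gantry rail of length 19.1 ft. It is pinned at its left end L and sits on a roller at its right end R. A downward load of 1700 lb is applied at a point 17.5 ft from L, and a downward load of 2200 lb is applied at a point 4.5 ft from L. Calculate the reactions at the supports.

Taking moments about L: R_y·19.1 − 1700·17.5 − 2200·4.5 = 0 → R_y = 39650/19.1 = 2075.92 ≈ 2076 lb.
ΣF_y = 0: L_y + 2075.92 − 1700 − 2200 = 0 → L_y = 1824 lb.
ΣF_x = 0: no horizontal applied forces, so L_x = 0.

L_x = 0, L_y = 1824 lb, R_y = 2076 lb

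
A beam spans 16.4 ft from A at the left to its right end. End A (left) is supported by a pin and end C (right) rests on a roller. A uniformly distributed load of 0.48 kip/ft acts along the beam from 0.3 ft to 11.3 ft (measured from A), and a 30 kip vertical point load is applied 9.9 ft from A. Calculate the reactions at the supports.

A_x = 0, A_y = 15.30 kip, C_y = 19.98 kip

Resultant of the distributed load: 0.48 × 11 = 5.28 kip at 5.8 ft from A.
Moments about A: C_y·16.4 − (0.48·11)·5.8 − 30·9.9 = 0 → C_y = 327.624/16.4 = 19.9771 ≈ 19.98 kip.
ΣF_y = 0: A_y + 19.9771 − 0.48·11 − 30 = 0 → A_y = 15.30 kip.
ΣF_x = 0: no horizontal applied forces, so A_x = 0.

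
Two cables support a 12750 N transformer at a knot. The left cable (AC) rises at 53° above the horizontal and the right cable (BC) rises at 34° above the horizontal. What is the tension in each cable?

ΣF_x = 0: −T_AC·cos53° + T_BC·cos34° = 0 → T_BC = 0.72592·T_AC.
ΣF_y = 0: T_AC·sin53° + T_BC·sin34° = 12750.
Substitute: T_AC·(0.798636 + 0.72592·0.559193) = 12750 → T_AC = 10584.7 ≈ 10580 N.
Then T_BC = 0.72592 × 10584.7 = 7684 N.

T_AC = 10580 N, T_BC = 7684 N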